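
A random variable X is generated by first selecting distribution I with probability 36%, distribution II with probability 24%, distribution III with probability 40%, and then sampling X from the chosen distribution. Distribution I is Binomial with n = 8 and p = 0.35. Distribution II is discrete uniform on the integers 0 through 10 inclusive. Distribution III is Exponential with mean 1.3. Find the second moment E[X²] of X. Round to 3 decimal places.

For each component E[X²] = Var + (mean)², giving I: 9.66; II: 35; III: 3.38.
Overall E[X²] = 0.36·9.66 + 0.24·35 + 0.4·3.38 = 13.2296.

13.230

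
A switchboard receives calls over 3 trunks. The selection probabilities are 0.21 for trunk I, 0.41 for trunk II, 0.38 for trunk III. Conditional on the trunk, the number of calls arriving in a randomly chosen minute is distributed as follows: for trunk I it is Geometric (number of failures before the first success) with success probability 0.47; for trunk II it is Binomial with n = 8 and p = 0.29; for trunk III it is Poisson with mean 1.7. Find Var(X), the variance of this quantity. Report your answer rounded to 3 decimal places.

2.034

Per component, I: μ=1.12766, E[X²]=3.67089; II: μ=2.32, E[X²]=7.0296; III: μ=1.7, E[X²]=4.59.
E[X] = 0.21·1.12766 + 0.41·2.32 + 0.38·1.7 = 1.83401.
E[X²] = 0.21·3.67089 + 0.41·7.0296 + 0.38·4.59 = 5.39722.
Var(X) = E[X²] − (E[X])² = 5.39722 − 3.36359 = 2.03364.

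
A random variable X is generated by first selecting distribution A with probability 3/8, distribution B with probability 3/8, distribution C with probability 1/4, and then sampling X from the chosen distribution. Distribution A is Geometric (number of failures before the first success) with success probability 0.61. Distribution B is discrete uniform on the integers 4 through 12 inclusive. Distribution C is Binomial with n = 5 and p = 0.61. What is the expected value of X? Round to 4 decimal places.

4.0023

Component means — A: 0.639344; B: 8; C: 3.05.
E[X] = 0.375·0.639344 + 0.375·8 + 0.25·3.05 = 4.00225.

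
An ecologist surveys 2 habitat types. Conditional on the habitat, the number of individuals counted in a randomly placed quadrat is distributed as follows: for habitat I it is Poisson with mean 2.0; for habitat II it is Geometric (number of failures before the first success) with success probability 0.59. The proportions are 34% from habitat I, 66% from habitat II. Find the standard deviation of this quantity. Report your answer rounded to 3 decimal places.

1.356

Per component, I: μ=2, E[X²]=6; II: μ=0.694915, E[X²]=1.66073.
E[X] = 0.34·2 + 0.66·0.694915 = 1.13864.
E[X²] = 0.34·6 + 0.66·1.66073 = 3.13608.
Var(X) = E[X²] − (E[X])² = 3.13608 − 1.29651 = 1.83957.
SD(X) = √1.83957 = 1.35631.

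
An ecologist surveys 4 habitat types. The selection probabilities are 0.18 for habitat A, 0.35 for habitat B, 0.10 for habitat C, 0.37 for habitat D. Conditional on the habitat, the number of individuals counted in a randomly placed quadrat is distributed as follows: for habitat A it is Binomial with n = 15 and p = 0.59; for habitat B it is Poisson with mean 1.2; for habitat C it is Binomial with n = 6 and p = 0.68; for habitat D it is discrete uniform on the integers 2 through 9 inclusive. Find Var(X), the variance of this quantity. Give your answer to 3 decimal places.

10.749

Per component, A: μ=8.85, E[X²]=81.951; B: μ=1.2, E[X²]=2.64; C: μ=4.08, E[X²]=17.952; D: μ=5.5, E[X²]=35.5.
E[X] = 0.18·8.85 + 0.35·1.2 + 0.1·4.08 + 0.37·5.5 = 4.456.
E[X²] = 0.18·81.951 + 0.35·2.64 + 0.1·17.952 + 0.37·35.5 = 30.6054.
Var(X) = E[X²] − (E[X])² = 30.6054 − 19.8559 = 10.7494.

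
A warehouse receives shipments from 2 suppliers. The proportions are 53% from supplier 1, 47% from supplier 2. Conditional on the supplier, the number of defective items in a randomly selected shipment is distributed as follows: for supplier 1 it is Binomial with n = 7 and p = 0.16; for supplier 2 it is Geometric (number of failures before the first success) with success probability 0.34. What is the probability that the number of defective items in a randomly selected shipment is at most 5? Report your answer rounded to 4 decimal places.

Conditional on each supplier, P(X ≤ 5): 1: 0.999899; 2: 0.917346.
By total probability, P(X ≤ 5) = 0.53·0.999899 + 0.47·0.917346 = 0.961099.

0.9611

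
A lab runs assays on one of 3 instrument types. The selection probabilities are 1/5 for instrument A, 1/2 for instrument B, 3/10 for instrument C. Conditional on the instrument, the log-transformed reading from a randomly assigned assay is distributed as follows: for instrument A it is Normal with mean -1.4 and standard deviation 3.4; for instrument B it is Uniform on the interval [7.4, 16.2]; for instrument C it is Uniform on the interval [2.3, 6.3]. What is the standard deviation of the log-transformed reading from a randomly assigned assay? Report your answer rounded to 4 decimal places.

5.8094

Per component, A: μ=-1.4, E[X²]=13.52; B: μ=11.8, E[X²]=145.693; C: μ=4.3, E[X²]=19.8233.
E[X] = 0.2·-1.4 + 0.5·11.8 + 0.3·4.3 = 6.91.
E[X²] = 0.2·13.52 + 0.5·145.693 + 0.3·19.8233 = 81.4977.
Var(X) = E[X²] − (E[X])² = 81.4977 − 47.7481 = 33.7496.
SD(X) = √33.7496 = 5.80944.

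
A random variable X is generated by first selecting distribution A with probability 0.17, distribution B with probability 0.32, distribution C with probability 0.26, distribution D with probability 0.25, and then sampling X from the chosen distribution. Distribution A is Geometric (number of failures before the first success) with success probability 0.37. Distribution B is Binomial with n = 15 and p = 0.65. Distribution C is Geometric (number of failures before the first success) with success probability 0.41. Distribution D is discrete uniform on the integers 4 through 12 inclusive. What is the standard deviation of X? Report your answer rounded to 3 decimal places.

Per component, A: μ=1.7027, E[X²]=7.5011; B: μ=9.75, E[X²]=98.475; C: μ=1.43902, E[X²]=5.58061; D: μ=8, E[X²]=70.6667.
E[X] = 0.17·1.7027 + 0.32·9.75 + 0.26·1.43902 + 0.25·8 = 5.78361.
E[X²] = 0.17·7.5011 + 0.32·98.475 + 0.26·5.58061 + 0.25·70.6667 = 51.9048.
Var(X) = E[X²] − (E[X])² = 51.9048 − 33.4501 = 18.4547.
SD(X) = √18.4547 = 4.2959.

4.296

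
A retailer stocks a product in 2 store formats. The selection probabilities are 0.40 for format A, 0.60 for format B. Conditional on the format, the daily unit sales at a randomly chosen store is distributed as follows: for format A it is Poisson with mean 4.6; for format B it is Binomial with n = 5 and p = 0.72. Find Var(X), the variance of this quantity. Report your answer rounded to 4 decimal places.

Per component, A: μ=4.6, E[X²]=25.76; B: μ=3.6, E[X²]=13.968.
E[X] = 0.4·4.6 + 0.6·3.6 = 4.
E[X²] = 0.4·25.76 + 0.6·13.968 = 18.6848.
Var(X) = E[X²] − (E[X])² = 18.6848 − 16 = 2.6848.

2.6848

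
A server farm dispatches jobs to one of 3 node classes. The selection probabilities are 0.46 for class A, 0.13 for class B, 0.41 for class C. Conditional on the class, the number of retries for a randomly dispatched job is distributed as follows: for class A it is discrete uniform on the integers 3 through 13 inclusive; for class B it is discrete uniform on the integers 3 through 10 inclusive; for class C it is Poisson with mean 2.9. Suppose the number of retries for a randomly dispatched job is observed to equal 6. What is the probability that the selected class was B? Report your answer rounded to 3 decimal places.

0.212

Likelihoods P(X=6 | ·): A: 0.0909091; B: 0.125; C: 0.0454571.
Posterior ∝ prior × likelihood. Numerator for B: 0.13·0.125 = 0.01625.
Normalizing constant: 0.46·0.0909091 + 0.13·0.125 + 0.41·0.0454571 = 0.0767056.
P(B | observation) = 0.01625 / 0.0767056 = 0.211849.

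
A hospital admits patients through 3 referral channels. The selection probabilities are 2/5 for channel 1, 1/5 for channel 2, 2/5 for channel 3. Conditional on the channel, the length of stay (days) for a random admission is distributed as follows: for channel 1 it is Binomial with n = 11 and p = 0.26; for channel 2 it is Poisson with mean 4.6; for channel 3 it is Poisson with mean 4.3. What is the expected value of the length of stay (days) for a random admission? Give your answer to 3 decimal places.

Component means — 1: 2.86; 2: 4.6; 3: 4.3.
E[X] = 0.4·2.86 + 0.2·4.6 + 0.4·4.3 = 3.784.

3.784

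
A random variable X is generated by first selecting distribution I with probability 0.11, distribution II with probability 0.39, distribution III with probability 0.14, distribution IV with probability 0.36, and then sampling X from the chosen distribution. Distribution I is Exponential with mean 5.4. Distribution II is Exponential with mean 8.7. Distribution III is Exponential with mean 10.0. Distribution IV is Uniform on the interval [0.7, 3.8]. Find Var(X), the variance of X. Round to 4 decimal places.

Per component, I: μ=5.4, E[X²]=58.32; II: μ=8.7, E[X²]=151.38; III: μ=10, E[X²]=200; IV: μ=2.25, E[X²]=5.86333.
E[X] = 0.11·5.4 + 0.39·8.7 + 0.14·10 + 0.36·2.25 = 6.197.
E[X²] = 0.11·58.32 + 0.39·151.38 + 0.14·200 + 0.36·5.86333 = 95.5642.
Var(X) = E[X²] − (E[X])² = 95.5642 − 38.4028 = 57.1614.

57.1614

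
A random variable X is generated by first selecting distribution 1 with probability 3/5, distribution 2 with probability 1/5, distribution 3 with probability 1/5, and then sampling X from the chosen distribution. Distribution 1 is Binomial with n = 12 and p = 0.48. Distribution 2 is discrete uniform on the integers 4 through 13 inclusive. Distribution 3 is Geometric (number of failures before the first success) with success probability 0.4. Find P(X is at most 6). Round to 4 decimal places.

0.6538

Conditional on each component, P(X ≤ 6): 1: 0.665711; 2: 0.3; 3: 0.972006.
By total probability, P(X ≤ 6) = 0.6·0.665711 + 0.2·0.3 + 0.2·0.972006 = 0.653828.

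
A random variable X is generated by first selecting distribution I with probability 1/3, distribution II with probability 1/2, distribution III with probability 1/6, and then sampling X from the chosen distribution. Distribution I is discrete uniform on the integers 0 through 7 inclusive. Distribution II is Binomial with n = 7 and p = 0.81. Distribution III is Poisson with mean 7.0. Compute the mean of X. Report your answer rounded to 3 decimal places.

Component means — I: 3.5; II: 5.67; III: 7.
E[X] = 0.333333·3.5 + 0.5·5.67 + 0.166667·7 = 5.16833.

5.168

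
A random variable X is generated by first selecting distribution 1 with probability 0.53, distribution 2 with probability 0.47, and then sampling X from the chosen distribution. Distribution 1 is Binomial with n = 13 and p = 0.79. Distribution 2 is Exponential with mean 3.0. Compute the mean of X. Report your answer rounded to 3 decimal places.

6.853

Component means — 1: 10.27; 2: 3.
E[X] = 0.53·10.27 + 0.47·3 = 6.8531.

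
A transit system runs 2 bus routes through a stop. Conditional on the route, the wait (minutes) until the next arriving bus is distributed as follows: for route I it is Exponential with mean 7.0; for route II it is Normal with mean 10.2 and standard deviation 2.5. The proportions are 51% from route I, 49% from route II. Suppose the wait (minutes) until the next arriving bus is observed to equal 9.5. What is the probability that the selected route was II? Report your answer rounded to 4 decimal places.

0.8004

Likelihoods f(9.5 | ·): I: 0.0367707; II: 0.153443.
Posterior ∝ prior × likelihood. Numerator for II: 0.49·0.153443 = 0.0751868.
Normalizing constant: 0.51·0.0367707 + 0.49·0.153443 = 0.0939399.
P(II | observation) = 0.0751868 / 0.0939399 = 0.800372.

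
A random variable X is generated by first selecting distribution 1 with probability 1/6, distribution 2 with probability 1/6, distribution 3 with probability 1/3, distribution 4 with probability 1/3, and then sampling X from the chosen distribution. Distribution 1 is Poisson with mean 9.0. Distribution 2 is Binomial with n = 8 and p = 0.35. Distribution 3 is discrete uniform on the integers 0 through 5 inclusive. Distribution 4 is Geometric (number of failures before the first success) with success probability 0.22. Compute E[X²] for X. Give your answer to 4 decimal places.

29.2275

For each component E[X²] = Var + (mean)², giving 1: 90; 2: 9.66; 3: 9.16667; 4: 28.686.
Overall E[X²] = 0.166667·90 + 0.166667·9.66 + 0.333333·9.16667 + 0.333333·28.686 = 29.2275.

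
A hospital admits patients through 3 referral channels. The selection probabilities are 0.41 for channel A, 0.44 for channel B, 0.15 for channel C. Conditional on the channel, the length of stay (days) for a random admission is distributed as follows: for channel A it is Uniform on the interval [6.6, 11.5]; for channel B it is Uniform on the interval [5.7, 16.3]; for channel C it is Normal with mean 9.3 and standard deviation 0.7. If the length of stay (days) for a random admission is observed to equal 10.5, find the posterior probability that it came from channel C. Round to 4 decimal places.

0.1358

Likelihoods f(10.5 | ·): A: 0.204082; B: 0.0943396; C: 0.131119.
Posterior ∝ prior × likelihood. Numerator for C: 0.15·0.131119 = 0.0196678.
Normalizing constant: 0.41·0.204082 + 0.44·0.0943396 + 0.15·0.131119 = 0.144851.
P(C | observation) = 0.0196678 / 0.144851 = 0.13578.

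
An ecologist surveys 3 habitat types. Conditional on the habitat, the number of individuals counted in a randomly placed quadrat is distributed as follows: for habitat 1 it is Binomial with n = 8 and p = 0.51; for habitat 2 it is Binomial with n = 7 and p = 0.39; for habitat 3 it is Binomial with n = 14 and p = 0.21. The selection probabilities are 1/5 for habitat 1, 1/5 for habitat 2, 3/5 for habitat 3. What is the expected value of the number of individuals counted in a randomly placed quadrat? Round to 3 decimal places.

3.126

Component means — 1: 4.08; 2: 2.73; 3: 2.94.
E[X] = 0.2·4.08 + 0.2·2.73 + 0.6·2.94 = 3.126.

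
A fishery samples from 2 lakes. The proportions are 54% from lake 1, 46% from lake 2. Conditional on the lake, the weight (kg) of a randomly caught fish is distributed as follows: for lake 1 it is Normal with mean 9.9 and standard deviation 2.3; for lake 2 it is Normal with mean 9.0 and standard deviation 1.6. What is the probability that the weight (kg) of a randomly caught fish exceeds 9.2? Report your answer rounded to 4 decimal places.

0.5417

Conditional on each lake, P(X > 9.2): 1: 0.619569; 2: 0.450262.
By total probability, P(X > 9.2) = 0.54·0.619569 + 0.46·0.450262 = 0.541687.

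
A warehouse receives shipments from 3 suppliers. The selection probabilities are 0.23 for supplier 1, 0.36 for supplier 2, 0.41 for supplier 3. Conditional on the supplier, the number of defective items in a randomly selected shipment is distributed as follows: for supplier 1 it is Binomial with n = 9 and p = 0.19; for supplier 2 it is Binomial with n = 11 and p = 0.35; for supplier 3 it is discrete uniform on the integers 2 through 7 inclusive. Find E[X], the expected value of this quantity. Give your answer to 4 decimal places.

3.6243

Component means — 1: 1.71; 2: 3.85; 3: 4.5.
E[X] = 0.23·1.71 + 0.36·3.85 + 0.41·4.5 = 3.6243.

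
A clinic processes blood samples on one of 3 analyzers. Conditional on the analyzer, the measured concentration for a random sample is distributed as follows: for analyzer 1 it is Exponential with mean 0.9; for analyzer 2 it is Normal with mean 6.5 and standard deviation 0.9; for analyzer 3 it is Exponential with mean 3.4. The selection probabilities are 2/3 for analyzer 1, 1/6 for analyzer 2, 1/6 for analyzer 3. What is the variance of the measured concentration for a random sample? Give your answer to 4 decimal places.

7.0475

Per component, 1: μ=0.9, E[X²]=1.62; 2: μ=6.5, E[X²]=43.06; 3: μ=3.4, E[X²]=23.12.
E[X] = 0.666667·0.9 + 0.166667·6.5 + 0.166667·3.4 = 2.25.
E[X²] = 0.666667·1.62 + 0.166667·43.06 + 0.166667·23.12 = 12.11.
Var(X) = E[X²] − (E[X])² = 12.11 − 5.0625 = 7.0475.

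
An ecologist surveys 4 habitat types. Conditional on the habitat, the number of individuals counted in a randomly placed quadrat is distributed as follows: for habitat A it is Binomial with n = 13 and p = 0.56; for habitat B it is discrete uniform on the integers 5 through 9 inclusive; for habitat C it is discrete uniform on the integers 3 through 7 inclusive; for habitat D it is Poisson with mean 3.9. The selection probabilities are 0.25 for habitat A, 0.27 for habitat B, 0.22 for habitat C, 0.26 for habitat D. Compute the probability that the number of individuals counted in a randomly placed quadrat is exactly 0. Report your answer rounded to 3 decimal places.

0.005

Conditional on each habitat, P(X = 0): A: 2.31678e-05; B: 0; C: 0; D: 0.0202419.
By total probability, P(X = 0) = 0.25·2.31678e-05 + 0.27·0 + 0.22·0 + 0.26·0.0202419 = 0.00526869.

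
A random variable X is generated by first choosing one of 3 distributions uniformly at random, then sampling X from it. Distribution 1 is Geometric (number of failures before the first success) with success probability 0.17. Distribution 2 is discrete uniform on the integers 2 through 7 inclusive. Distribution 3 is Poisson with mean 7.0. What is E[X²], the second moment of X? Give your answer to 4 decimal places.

43.9079

For each component E[X²] = Var + (mean)², giving 1: 52.5571; 2: 23.1667; 3: 56.
Overall E[X²] = 0.333333·52.5571 + 0.333333·23.1667 + 0.333333·56 = 43.9079.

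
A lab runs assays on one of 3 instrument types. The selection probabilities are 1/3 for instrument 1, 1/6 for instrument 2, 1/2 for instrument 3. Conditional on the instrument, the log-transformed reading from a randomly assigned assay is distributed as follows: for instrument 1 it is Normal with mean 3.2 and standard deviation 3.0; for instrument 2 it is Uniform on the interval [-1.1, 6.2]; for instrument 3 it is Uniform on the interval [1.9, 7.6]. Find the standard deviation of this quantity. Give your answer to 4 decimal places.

2.4333

Per component, 1: μ=3.2, E[X²]=19.24; 2: μ=2.55, E[X²]=10.9433; 3: μ=4.75, E[X²]=25.27.
E[X] = 0.333333·3.2 + 0.166667·2.55 + 0.5·4.75 = 3.86667.
E[X²] = 0.333333·19.24 + 0.166667·10.9433 + 0.5·25.27 = 20.8722.
Var(X) = E[X²] − (E[X])² = 20.8722 − 14.9511 = 5.92111.
SD(X) = √5.92111 = 2.43333.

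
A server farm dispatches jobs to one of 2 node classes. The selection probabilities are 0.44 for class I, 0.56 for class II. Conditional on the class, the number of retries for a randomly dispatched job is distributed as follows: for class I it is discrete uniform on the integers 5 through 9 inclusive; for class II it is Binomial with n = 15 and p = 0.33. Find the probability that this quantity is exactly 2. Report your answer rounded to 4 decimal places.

Conditional on each class, P(X = 2): I: 0; II: 0.0626888.
By total probability, P(X = 2) = 0.44·0 + 0.56·0.0626888 = 0.0351057.

0.0351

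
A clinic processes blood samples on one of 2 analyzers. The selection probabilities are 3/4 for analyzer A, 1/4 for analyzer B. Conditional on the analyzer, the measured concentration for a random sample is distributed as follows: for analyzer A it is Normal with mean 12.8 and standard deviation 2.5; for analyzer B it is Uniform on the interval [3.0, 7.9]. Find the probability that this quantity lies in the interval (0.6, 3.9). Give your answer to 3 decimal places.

0.046

Conditional on each analyzer, P(0.6 < X < 3.9): A: 0.000184897; B: 0.183673.
By total probability, P(0.6 < X < 3.9) = 0.75·0.000184897 + 0.25·0.183673 = 0.046057.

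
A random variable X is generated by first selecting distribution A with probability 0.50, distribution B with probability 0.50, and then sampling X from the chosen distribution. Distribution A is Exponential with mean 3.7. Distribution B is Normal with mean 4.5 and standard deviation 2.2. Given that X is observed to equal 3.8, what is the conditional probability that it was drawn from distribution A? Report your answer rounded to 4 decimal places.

Likelihoods f(3.8 | ·): A: 0.0967757; B: 0.172387.
Posterior ∝ prior × likelihood. Numerator for A: 0.5·0.0967757 = 0.0483878.
Normalizing constant: 0.5·0.0967757 + 0.5·0.172387 = 0.134581.
P(A | observation) = 0.0483878 / 0.134581 = 0.359544.

0.3595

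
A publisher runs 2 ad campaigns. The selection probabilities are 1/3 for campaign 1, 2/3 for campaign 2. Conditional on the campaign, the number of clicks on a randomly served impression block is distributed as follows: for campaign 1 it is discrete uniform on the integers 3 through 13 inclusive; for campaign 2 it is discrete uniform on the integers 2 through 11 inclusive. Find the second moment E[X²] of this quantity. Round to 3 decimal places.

58.333

For each component E[X²] = Var + (mean)², giving 1: 74; 2: 50.5.
Overall E[X²] = 0.333333·74 + 0.666667·50.5 = 58.3333.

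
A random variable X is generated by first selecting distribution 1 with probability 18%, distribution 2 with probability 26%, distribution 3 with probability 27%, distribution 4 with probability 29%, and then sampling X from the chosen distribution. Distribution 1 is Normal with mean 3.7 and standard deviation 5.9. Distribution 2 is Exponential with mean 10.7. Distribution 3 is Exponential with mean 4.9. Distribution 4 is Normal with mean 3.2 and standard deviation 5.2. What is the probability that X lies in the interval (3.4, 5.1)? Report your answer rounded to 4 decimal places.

Conditional on each component, P(3.4 < X < 5.1): 1: 0.11406; 2: 0.106911; 3: 0.146469; 4: 0.127248.
By total probability, P(3.4 < X < 5.1) = 0.18·0.11406 + 0.26·0.106911 + 0.27·0.146469 + 0.29·0.127248 = 0.124776.

0.1248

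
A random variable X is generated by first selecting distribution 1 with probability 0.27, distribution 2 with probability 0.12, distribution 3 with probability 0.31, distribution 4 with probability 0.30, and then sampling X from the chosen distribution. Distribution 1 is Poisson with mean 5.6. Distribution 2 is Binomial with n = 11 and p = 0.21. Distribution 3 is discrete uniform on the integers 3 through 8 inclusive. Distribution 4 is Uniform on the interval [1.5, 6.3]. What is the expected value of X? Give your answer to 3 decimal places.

4.664

Component means — 1: 5.6; 2: 2.31; 3: 5.5; 4: 3.9.
E[X] = 0.27·5.6 + 0.12·2.31 + 0.31·5.5 + 0.3·3.9 = 4.6642.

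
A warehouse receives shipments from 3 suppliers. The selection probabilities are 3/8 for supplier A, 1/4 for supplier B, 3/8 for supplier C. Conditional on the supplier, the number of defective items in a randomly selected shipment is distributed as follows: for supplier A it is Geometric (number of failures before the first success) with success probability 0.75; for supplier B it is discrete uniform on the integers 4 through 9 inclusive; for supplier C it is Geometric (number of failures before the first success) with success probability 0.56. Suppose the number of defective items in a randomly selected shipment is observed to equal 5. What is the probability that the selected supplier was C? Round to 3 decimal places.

0.076

Likelihoods P(X=5 | ·): A: 0.000732422; B: 0.166667; C: 0.00923531.
Posterior ∝ prior × likelihood. Numerator for C: 0.375·0.00923531 = 0.00346324.
Normalizing constant: 0.375·0.000732422 + 0.25·0.166667 + 0.375·0.00923531 = 0.0454046.
P(C | observation) = 0.00346324 / 0.0454046 = 0.0762752.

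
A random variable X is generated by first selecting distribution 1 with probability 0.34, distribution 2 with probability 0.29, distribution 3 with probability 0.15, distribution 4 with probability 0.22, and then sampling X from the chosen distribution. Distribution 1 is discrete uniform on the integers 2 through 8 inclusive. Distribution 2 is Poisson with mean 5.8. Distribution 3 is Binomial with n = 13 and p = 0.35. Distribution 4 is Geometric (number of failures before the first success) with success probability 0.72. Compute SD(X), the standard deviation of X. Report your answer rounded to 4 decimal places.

2.7885

Per component, 1: μ=5, E[X²]=29; 2: μ=5.8, E[X²]=39.44; 3: μ=4.55, E[X²]=23.66; 4: μ=0.388889, E[X²]=0.691358.
E[X] = 0.34·5 + 0.29·5.8 + 0.15·4.55 + 0.22·0.388889 = 4.15006.
E[X²] = 0.34·29 + 0.29·39.44 + 0.15·23.66 + 0.22·0.691358 = 24.9987.
Var(X) = E[X²] − (E[X])² = 24.9987 − 17.223 = 7.77574.
SD(X) = √7.77574 = 2.7885.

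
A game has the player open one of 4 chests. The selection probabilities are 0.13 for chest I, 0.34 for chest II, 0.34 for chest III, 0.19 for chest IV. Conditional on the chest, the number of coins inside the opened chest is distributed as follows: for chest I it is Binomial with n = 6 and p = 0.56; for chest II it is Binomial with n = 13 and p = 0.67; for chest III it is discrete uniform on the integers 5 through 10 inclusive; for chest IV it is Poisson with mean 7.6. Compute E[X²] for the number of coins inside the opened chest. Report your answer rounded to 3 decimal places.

60.966

For each component E[X²] = Var + (mean)², giving I: 12.768; II: 78.7384; III: 59.1667; IV: 65.36.
Overall E[X²] = 0.13·12.768 + 0.34·78.7384 + 0.34·59.1667 + 0.19·65.36 = 60.966.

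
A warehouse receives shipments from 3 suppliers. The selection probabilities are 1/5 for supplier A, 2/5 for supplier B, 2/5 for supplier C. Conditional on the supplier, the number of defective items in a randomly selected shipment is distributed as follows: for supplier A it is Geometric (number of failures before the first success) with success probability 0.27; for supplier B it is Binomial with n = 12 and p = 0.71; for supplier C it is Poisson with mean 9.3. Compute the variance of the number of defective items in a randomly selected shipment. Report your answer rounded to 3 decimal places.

12.996

Per component, A: μ=2.7037, E[X²]=17.3237; B: μ=8.52, E[X²]=75.0612; C: μ=9.3, E[X²]=95.79.
E[X] = 0.2·2.7037 + 0.4·8.52 + 0.4·9.3 = 7.66874.
E[X²] = 0.2·17.3237 + 0.4·75.0612 + 0.4·95.79 = 71.8052.
Var(X) = E[X²] − (E[X])² = 71.8052 − 58.8096 = 12.9956.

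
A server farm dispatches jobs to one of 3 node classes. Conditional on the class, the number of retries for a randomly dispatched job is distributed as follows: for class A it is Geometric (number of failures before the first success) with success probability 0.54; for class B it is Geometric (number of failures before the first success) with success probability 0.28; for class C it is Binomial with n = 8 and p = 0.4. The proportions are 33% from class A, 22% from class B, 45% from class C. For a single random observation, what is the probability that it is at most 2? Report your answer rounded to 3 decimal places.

0.578

Conditional on each class, P(X ≤ 2): A: 0.902664; B: 0.626752; C: 0.315395.
By total probability, P(X ≤ 2) = 0.33·0.902664 + 0.22·0.626752 + 0.45·0.315395 = 0.577692.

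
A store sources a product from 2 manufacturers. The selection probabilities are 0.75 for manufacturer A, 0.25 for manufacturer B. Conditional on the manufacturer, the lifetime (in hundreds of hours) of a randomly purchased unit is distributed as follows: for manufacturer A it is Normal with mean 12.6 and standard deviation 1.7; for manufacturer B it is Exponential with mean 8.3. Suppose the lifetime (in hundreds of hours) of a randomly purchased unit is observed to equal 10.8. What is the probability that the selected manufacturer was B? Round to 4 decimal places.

Likelihoods f(10.8 | ·): A: 0.133973; B: 0.0327956.
Posterior ∝ prior × likelihood. Numerator for B: 0.25·0.0327956 = 0.0081989.
Normalizing constant: 0.75·0.133973 + 0.25·0.0327956 = 0.108678.
P(B | observation) = 0.0081989 / 0.108678 = 0.075442.

0.0754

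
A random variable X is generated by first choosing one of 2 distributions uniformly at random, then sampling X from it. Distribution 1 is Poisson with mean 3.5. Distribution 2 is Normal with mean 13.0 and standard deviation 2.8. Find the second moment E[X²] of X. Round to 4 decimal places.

For each component E[X²] = Var + (mean)², giving 1: 15.75; 2: 176.84.
Overall E[X²] = 0.5·15.75 + 0.5·176.84 = 96.295.

96.2950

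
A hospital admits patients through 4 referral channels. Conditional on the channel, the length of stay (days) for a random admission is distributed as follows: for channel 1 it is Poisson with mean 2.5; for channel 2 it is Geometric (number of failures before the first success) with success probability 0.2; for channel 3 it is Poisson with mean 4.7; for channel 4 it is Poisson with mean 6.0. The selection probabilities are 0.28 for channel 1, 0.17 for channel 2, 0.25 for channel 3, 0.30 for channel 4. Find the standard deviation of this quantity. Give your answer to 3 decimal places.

2.984

Per component, 1: μ=2.5, E[X²]=8.75; 2: μ=4, E[X²]=36; 3: μ=4.7, E[X²]=26.79; 4: μ=6, E[X²]=42.
E[X] = 0.28·2.5 + 0.17·4 + 0.25·4.7 + 0.3·6 = 4.355.
E[X²] = 0.28·8.75 + 0.17·36 + 0.25·26.79 + 0.3·42 = 27.8675.
Var(X) = E[X²] − (E[X])² = 27.8675 − 18.966 = 8.90147.
SD(X) = √8.90147 = 2.98353.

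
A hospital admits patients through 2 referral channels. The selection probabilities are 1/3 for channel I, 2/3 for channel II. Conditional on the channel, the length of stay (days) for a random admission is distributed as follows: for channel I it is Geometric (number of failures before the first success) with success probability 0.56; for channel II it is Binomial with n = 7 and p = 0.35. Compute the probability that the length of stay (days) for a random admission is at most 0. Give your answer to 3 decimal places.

Conditional on each channel, P(X ≤ 0): I: 0.56; II: 0.0490223.
By total probability, P(X ≤ 0) = 0.333333·0.56 + 0.666667·0.0490223 = 0.219348.

0.219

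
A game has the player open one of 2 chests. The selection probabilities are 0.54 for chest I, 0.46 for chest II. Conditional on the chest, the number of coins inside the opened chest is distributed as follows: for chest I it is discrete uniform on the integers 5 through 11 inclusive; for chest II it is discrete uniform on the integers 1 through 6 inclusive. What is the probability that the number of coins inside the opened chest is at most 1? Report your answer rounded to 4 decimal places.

0.0767

Conditional on each chest, P(X ≤ 1): I: 0; II: 0.166667.
By total probability, P(X ≤ 1) = 0.54·0 + 0.46·0.166667 = 0.0766667.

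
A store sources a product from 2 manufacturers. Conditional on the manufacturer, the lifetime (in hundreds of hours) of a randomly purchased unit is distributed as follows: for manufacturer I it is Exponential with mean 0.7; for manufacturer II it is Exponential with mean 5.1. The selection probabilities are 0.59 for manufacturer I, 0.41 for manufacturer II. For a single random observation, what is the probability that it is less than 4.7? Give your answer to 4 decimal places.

Conditional on each manufacturer, P(X < 4.7): I: 0.998787; II: 0.602106.
By total probability, P(X < 4.7) = 0.59·0.998787 + 0.41·0.602106 = 0.836147.

0.8361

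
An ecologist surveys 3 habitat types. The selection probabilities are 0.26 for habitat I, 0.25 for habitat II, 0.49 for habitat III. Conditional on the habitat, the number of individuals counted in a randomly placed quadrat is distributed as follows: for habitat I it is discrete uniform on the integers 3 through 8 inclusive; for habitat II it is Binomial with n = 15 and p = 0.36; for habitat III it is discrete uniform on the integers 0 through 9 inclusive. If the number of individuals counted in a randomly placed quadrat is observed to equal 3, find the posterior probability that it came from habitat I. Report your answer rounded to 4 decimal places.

0.3691

Likelihoods P(X=3 | ·): I: 0.166667; II: 0.100249; III: 0.1.
Posterior ∝ prior × likelihood. Numerator for I: 0.26·0.166667 = 0.0433333.
Normalizing constant: 0.26·0.166667 + 0.25·0.100249 + 0.49·0.1 = 0.117395.
P(I | observation) = 0.0433333 / 0.117395 = 0.369123.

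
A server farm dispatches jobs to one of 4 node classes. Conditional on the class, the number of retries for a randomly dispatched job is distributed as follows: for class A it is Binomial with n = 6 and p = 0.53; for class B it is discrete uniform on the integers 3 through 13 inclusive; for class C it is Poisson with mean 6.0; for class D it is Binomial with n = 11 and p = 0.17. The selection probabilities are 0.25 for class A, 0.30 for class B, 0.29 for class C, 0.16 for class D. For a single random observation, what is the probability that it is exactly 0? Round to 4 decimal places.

Conditional on each class, P(X = 0): A: 0.0107792; B: 0; C: 0.00247875; D: 0.128783.
By total probability, P(X = 0) = 0.25·0.0107792 + 0.3·0 + 0.29·0.00247875 + 0.16·0.128783 = 0.0240189.

0.0240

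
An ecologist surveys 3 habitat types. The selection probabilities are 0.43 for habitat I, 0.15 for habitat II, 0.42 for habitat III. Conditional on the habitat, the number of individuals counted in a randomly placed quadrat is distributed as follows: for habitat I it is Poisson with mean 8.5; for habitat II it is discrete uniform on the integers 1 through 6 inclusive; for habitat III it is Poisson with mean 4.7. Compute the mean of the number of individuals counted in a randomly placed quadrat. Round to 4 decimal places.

6.1540

Component means — I: 8.5; II: 3.5; III: 4.7.
E[X] = 0.43·8.5 + 0.15·3.5 + 0.42·4.7 = 6.154.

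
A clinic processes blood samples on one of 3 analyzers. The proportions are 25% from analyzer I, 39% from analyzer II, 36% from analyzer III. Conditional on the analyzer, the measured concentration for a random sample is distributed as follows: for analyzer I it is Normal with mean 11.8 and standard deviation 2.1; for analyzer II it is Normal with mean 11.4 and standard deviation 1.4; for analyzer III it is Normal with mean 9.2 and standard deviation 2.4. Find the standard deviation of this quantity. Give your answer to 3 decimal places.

Per component, I: μ=11.8, E[X²]=143.65; II: μ=11.4, E[X²]=131.92; III: μ=9.2, E[X²]=90.4.
E[X] = 0.25·11.8 + 0.39·11.4 + 0.36·9.2 = 10.708.
E[X²] = 0.25·143.65 + 0.39·131.92 + 0.36·90.4 = 119.905.
Var(X) = E[X²] − (E[X])² = 119.905 − 114.661 = 5.24404.
SD(X) = √5.24404 = 2.28999.

2.290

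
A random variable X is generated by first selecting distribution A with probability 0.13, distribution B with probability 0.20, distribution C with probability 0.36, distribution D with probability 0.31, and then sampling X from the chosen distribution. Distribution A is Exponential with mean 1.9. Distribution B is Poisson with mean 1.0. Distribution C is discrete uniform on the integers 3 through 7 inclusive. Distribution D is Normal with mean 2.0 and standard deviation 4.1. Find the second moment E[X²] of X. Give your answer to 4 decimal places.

For each component E[X²] = Var + (mean)², giving A: 7.22; B: 2; C: 27; D: 20.81.
Overall E[X²] = 0.13·7.22 + 0.2·2 + 0.36·27 + 0.31·20.81 = 17.5097.

17.5097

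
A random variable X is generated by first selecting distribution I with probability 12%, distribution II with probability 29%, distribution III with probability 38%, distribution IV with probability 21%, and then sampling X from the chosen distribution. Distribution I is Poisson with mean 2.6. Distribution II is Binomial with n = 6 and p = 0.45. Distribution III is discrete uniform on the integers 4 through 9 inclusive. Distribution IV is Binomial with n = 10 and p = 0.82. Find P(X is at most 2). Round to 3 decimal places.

Conditional on each component, P(X ≤ 2): I: 0.51843; II: 0.441518; III: 0; IV: 3.50064e-05.
By total probability, P(X ≤ 2) = 0.12·0.51843 + 0.29·0.441518 + 0.38·0 + 0.21·3.50064e-05 = 0.190259.

0.190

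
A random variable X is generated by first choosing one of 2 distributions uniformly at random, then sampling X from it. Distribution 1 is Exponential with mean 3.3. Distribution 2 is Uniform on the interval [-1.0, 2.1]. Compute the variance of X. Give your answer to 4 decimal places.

Per component, 1: μ=3.3, E[X²]=21.78; 2: μ=0.55, E[X²]=1.10333.
E[X] = 0.5·3.3 + 0.5·0.55 = 1.925.
E[X²] = 0.5·21.78 + 0.5·1.10333 = 11.4417.
Var(X) = E[X²] − (E[X])² = 11.4417 − 3.70562 = 7.73604.

7.7360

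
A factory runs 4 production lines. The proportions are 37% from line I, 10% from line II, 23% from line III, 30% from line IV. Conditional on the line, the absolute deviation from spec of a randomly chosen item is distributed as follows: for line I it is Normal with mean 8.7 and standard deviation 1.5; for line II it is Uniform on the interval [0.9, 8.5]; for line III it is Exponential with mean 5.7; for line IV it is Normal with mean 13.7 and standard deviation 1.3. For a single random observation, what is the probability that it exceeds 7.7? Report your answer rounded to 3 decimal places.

Conditional on each line, P(X > 7.7): I: 0.747507; II: 0.105263; III: 0.259013; IV: 0.999998.
By total probability, P(X > 7.7) = 0.37·0.747507 + 0.1·0.105263 + 0.23·0.259013 + 0.3·0.999998 = 0.646676.

0.647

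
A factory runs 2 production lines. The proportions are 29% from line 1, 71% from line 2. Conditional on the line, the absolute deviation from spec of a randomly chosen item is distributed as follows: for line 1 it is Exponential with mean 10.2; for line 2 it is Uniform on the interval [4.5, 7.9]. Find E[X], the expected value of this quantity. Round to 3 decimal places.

Component means — 1: 10.2; 2: 6.2.
E[X] = 0.29·10.2 + 0.71·6.2 = 7.36.

7.360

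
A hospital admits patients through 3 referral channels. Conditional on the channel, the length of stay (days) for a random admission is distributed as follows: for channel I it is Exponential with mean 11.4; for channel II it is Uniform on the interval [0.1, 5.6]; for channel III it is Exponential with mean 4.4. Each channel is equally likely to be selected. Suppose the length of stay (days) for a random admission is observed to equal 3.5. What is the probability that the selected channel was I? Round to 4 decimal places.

0.1849

Likelihoods f(3.5 | ·): I: 0.0645296; II: 0.181818; III: 0.102585.
Posterior ∝ prior × likelihood. Numerator for I: 0.333333·0.0645296 = 0.0215099.
Normalizing constant: 0.333333·0.0645296 + 0.333333·0.181818 + 0.333333·0.102585 = 0.116311.
P(I | observation) = 0.0215099 / 0.116311 = 0.184934.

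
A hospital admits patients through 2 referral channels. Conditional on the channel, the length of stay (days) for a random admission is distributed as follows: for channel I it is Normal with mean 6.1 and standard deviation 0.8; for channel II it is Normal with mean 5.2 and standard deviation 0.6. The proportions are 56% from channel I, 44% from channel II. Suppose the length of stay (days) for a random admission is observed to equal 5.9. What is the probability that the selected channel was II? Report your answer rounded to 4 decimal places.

Likelihoods f(5.9 | ·): I: 0.483335; II: 0.336664.
Posterior ∝ prior × likelihood. Numerator for II: 0.44·0.336664 = 0.148132.
Normalizing constant: 0.56·0.483335 + 0.44·0.336664 = 0.4188.
P(II | observation) = 0.148132 / 0.4188 = 0.353707.

0.3537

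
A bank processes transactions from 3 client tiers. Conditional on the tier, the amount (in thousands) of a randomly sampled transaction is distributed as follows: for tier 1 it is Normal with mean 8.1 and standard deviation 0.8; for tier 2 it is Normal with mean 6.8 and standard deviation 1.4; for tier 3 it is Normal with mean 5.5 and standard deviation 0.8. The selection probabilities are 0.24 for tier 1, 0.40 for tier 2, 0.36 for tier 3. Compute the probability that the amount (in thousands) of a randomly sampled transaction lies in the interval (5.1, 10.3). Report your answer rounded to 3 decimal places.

Conditional on each tier, P(5.1 < X < 10.3): 1: 0.996932; 2: 0.881471; 3: 0.691462.
By total probability, P(5.1 < X < 10.3) = 0.24·0.996932 + 0.4·0.881471 + 0.36·0.691462 = 0.840779.

0.841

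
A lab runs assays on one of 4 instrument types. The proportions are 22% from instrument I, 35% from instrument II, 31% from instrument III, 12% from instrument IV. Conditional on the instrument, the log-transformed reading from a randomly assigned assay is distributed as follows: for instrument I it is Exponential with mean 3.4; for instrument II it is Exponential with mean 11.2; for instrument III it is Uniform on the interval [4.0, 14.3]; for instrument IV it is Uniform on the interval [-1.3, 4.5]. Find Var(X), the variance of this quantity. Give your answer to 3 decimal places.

Per component, I: μ=3.4, E[X²]=23.12; II: μ=11.2, E[X²]=250.88; III: μ=9.15, E[X²]=92.5633; IV: μ=1.6, E[X²]=5.36333.
E[X] = 0.22·3.4 + 0.35·11.2 + 0.31·9.15 + 0.12·1.6 = 7.6965.
E[X²] = 0.22·23.12 + 0.35·250.88 + 0.31·92.5633 + 0.12·5.36333 = 122.233.
Var(X) = E[X²] − (E[X])² = 122.233 − 59.2361 = 62.9965.

62.997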